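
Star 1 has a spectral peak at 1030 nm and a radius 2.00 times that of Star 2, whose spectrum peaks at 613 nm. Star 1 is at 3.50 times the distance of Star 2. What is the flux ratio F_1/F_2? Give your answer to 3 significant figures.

0.0410

Wien's law: T_1/T_2 = λ_2/λ_1 = 613/1030 = 0.5951.
L_1/L_2 = (R_1/R_2)²(T_1/T_2)⁴ = (2.00)²(0.5951)⁴ = 0.5018.
F_1/F_2 = (L_1/L_2)/(d_1/d_2)² = 0.5018/(3.50)² = 0.04097.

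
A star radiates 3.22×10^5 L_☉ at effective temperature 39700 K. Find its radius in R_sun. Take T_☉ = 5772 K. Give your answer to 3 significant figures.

R/R_☉ = √(L/L_☉) / (T/T_☉)² = √(3.22×10^5) / (6.878)²
       = 567.5 / 47.31 = 11.99.

12.0 R_sun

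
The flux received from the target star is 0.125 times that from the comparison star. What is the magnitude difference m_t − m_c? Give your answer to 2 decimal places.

m_t − m_c = −2.5 log₁₀(F_t/F_c) = −2.5 log₁₀(0.125) = −2.5 × (-0.903) = 2.258.

2.26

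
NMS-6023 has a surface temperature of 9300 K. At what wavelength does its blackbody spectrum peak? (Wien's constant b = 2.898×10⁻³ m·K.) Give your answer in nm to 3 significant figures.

312 nm

λ_max = b/T = 2.898×10⁻³ / 9300 = 3.12×10^-7 m = 311.6 nm.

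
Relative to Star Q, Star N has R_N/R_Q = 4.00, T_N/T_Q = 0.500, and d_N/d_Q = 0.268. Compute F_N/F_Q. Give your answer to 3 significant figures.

L_N/L_Q = (R_N/R_Q)²(T_N/T_Q)⁴ = (4.00)² × (0.500)⁴ = 1.000.
F_N/F_Q = (L_N/L_Q)/(d_N/d_Q)² = 1.000 / (0.268)² = 13.92.

13.9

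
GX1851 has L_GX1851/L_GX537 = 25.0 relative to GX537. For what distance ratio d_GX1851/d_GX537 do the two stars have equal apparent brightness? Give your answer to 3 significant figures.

5.00

Equal flux requires L_GX1851/d_GX1851² = L_GX537/d_GX537², so d_GX1851/d_GX537 = √(L_GX1851/L_GX537)
= √(25.0) = 5.000.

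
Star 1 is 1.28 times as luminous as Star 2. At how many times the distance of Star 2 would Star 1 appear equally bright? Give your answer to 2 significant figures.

Equal flux requires L_1/d_1² = L_2/d_2², so d_1/d_2 = √(L_1/L_2)
= √(1.28) = 1.131.

1.1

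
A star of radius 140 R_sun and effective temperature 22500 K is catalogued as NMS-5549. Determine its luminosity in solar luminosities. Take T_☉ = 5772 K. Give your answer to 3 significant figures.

4.53×10^6 solar luminosities

L/L_☉ = (R/R_☉)² (T/T_☉)⁴ = (140)² × (22500/5772)⁴
       = 1.960×10^4 × (3.898)⁴ = 1.960×10^4 × 230.9 = 4.526×10^6.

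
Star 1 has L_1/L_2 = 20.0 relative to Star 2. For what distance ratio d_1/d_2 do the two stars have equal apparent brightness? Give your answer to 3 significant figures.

4.47

Equal flux requires L_1/d_1² = L_2/d_2², so d_1/d_2 = √(L_1/L_2)
= √(20.0) = 4.472.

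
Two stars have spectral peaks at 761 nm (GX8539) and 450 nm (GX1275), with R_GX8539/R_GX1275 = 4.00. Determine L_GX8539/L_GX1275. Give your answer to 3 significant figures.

Wien's law gives T ∝ 1/λ_max, so T_GX8539/T_GX1275 = λ_GX1275/λ_GX8539 = 450/761 = 0.5913.
Then L ∝ R²T⁴ gives L_GX8539/L_GX1275 = (4.00)² × (0.5913)⁴ = 16.00 × 0.1223 = 1.956.

1.96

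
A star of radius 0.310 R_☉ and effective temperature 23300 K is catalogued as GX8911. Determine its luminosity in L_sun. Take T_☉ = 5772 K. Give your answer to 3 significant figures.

L/L_☉ = (R/R_☉)² (T/T_☉)⁴ = (0.310)² × (23300/5772)⁴
       = 0.09610 × (4.037)⁴ = 0.09610 × 265.5 = 25.52.

25.5 L_sun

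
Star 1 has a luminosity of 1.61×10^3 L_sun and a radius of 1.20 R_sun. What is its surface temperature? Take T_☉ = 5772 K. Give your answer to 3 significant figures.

3.34×10^4 K

T/T_☉ = (L/L_☉)^(1/4) / (R/R_☉)^(1/2)
T = 5772 × (1.61×10^3)^(1/4) / √(1.20) = 5772 × 6.334 / 1.095 = 3.338×10^4 K.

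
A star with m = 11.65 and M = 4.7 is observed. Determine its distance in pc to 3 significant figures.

m − M = 5 log₁₀(d/10 pc)
11.65 − (4.7) = 6.95 = 5 log₁₀(d/10)
d = 10 × 10^(6.95/5) = 10 × 10^1.390 = 245.5 pc.

245 pc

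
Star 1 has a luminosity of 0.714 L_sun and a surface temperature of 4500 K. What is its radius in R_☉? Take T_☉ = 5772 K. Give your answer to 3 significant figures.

1.39 R_☉

R/R_☉ = √(L/L_☉) / (T/T_☉)² = √(0.714) / (0.7796)²
       = 0.8450 / 0.6078 = 1.390.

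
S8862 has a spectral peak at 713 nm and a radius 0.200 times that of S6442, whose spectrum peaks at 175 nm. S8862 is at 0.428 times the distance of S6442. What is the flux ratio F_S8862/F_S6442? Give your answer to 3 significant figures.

7.92×10^-4

Wien's law: T_S8862/T_S6442 = λ_S6442/λ_S8862 = 175/713 = 0.2454.
L_S8862/L_S6442 = (R_S8862/R_S6442)²(T_S8862/T_S6442)⁴ = (0.200)²(0.2454)⁴ = 1.452×10^-4.
F_S8862/F_S6442 = (L_S8862/L_S6442)/(d_S8862/d_S6442)² = 1.452×10^-4/(0.428)² = 7.924×10^-4.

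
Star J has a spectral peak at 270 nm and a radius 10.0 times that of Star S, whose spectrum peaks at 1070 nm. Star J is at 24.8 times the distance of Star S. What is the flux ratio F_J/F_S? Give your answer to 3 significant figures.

Wien's law: T_J/T_S = λ_S/λ_J = 1070/270 = 3.963.
L_J/L_S = (R_J/R_S)²(T_J/T_S)⁴ = (10.0)²(3.963)⁴ = 2.466×10^4.
F_J/F_S = (L_J/L_S)/(d_J/d_S)² = 2.466×10^4/(24.8)² = 40.10.

40.1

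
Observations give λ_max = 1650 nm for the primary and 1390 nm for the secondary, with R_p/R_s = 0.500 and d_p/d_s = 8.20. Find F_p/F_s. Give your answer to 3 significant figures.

Wien's law: T_p/T_s = λ_s/λ_p = 1390/1650 = 0.8424.
L_p/L_s = (R_p/R_s)²(T_p/T_s)⁴ = (0.500)²(0.8424)⁴ = 0.1259.
F_p/F_s = (L_p/L_s)/(d_p/d_s)² = 0.1259/(8.20)² = 0.001873.

0.00187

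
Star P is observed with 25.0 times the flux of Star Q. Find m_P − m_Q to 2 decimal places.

m_P − m_Q = −2.5 log₁₀(F_P/F_Q) = −2.5 log₁₀(25.0) = −2.5 × (1.398) = -3.495.

-3.49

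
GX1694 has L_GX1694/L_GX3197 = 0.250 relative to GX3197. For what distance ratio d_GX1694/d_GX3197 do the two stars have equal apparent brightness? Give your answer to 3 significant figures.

0.500

Equal flux requires L_GX1694/d_GX1694² = L_GX3197/d_GX3197², so d_GX1694/d_GX3197 = √(L_GX1694/L_GX3197)
= √(0.250) = 0.5000.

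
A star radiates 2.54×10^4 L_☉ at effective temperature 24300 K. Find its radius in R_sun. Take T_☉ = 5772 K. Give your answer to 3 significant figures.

R/R_☉ = √(L/L_☉) / (T/T_☉)² = √(2.54×10^4) / (4.210)²
       = 159.4 / 17.72 = 8.992.

8.99 R_sun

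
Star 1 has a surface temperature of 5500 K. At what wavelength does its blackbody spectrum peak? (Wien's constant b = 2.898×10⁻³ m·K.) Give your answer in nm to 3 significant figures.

527 nm

λ_max = b/T = 2.898×10⁻³ / 5500 = 5.27×10^-7 m = 526.9 nm.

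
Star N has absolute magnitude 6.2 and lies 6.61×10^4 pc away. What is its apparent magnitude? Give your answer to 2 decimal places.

25.30

m = M + 5 log₁₀(d/10 pc) = 6.2 + 5 log₁₀(6.61×10^4/10)
  = 6.2 + 5 × 3.820 = 6.2 + 19.10 = 25.30.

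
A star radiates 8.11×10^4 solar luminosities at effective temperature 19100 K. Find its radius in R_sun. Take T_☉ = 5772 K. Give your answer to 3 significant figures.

26.0 R_sun

R/R_☉ = √(L/L_☉) / (T/T_☉)² = √(8.11×10^4) / (3.309)²
       = 284.8 / 10.95 = 26.01.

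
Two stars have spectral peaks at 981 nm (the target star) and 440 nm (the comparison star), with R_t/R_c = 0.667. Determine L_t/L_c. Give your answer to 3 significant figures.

Wien's law gives T ∝ 1/λ_max, so T_t/T_c = λ_c/λ_t = 440/981 = 0.4485.
Then L ∝ R²T⁴ gives L_t/L_c = (0.667)² × (0.4485)⁴ = 0.4449 × 0.04047 = 0.01800.

0.0180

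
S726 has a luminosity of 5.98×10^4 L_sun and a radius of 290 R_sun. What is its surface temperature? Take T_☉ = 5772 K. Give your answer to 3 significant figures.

5.30×10^3 K

T/T_☉ = (L/L_☉)^(1/4) / (R/R_☉)^(1/2)
T = 5772 × (5.98×10^4)^(1/4) / √(290) = 5772 × 15.64 / 17.03 = 5300 K.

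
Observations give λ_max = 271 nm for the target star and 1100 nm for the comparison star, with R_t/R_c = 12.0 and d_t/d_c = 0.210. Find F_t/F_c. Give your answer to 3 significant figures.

8.86×10^5

Wien's law: T_t/T_c = λ_c/λ_t = 1100/271 = 4.059.
L_t/L_c = (R_t/R_c)²(T_t/T_c)⁴ = (12.0)²(4.059)⁴ = 3.909×10^4.
F_t/F_c = (L_t/L_c)/(d_t/d_c)² = 3.909×10^4/(0.210)² = 8.864×10^5.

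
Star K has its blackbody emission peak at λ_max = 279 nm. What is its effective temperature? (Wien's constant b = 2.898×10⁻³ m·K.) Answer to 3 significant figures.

1.04×10^4 K

T = b/λ_max = 2.898×10⁻³ / (279×10⁻⁹) = 1.039×10^4 K.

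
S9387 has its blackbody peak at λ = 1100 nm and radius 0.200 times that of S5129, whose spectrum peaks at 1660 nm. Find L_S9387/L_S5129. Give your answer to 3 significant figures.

Wien's law gives T ∝ 1/λ_max, so T_S9387/T_S5129 = λ_S5129/λ_S9387 = 1660/1100 = 1.509.
Then L ∝ R²T⁴ gives L_S9387/L_S5129 = (0.200)² × (1.509)⁴ = 0.04000 × 5.186 = 0.2075.

0.207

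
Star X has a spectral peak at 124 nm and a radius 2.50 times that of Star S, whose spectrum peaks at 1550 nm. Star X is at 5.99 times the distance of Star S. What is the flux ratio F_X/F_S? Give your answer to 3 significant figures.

Wien's law: T_X/T_S = λ_S/λ_X = 1550/124 = 12.50.
L_X/L_S = (R_X/R_S)²(T_X/T_S)⁴ = (2.50)²(12.50)⁴ = 1.526×10^5.
F_X/F_S = (L_X/L_S)/(d_X/d_S)² = 1.526×10^5/(5.99)² = 4253.

4.25×10^3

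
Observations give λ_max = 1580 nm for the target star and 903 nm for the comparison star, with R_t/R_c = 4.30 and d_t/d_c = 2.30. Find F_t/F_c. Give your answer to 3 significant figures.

Wien's law: T_t/T_c = λ_c/λ_t = 903/1580 = 0.5715.
L_t/L_c = (R_t/R_c)²(T_t/T_c)⁴ = (4.30)²(0.5715)⁴ = 1.973.
F_t/F_c = (L_t/L_c)/(d_t/d_c)² = 1.973/(2.30)² = 0.3729.

0.373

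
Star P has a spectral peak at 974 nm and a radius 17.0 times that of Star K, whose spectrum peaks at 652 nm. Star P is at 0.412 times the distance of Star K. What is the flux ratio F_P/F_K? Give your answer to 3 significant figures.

342

Wien's law: T_P/T_K = λ_K/λ_P = 652/974 = 0.6694.
L_P/L_K = (R_P/R_K)²(T_P/T_K)⁴ = (17.0)²(0.6694)⁴ = 58.03.
F_P/F_K = (L_P/L_K)/(d_P/d_K)² = 58.03/(0.412)² = 341.9.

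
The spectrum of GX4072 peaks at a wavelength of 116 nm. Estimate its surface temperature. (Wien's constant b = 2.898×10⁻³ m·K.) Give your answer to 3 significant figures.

T = b/λ_max = 2.898×10⁻³ / (116×10⁻⁹) = 2.498×10^4 K.

2.50×10^4 K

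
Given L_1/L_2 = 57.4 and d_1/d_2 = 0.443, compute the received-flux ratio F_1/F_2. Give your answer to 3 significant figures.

F = L/(4πd²), so F_1/F_2 = (L_1/L_2) / (d_1/d_2)²
= 57.4 / (0.443)² = 57.4 / 0.1962 = 292.5.

292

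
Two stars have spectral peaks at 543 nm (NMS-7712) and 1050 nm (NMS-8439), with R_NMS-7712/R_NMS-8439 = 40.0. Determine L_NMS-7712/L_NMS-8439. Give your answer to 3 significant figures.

Wien's law gives T ∝ 1/λ_max, so T_NMS-7712/T_NMS-8439 = λ_NMS-8439/λ_NMS-7712 = 1050/543 = 1.934.
Then L ∝ R²T⁴ gives L_NMS-7712/L_NMS-8439 = (40.0)² × (1.934)⁴ = 1600 × 13.98 = 2.237×10^4.

2.24×10^4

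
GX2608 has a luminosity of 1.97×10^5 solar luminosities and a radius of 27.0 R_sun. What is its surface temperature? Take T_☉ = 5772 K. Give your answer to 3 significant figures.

T/T_☉ = (L/L_☉)^(1/4) / (R/R_☉)^(1/2)
T = 5772 × (1.97×10^5)^(1/4) / √(27.0) = 5772 × 21.07 / 5.196 = 2.340×10^4 K.

2.34×10^4 K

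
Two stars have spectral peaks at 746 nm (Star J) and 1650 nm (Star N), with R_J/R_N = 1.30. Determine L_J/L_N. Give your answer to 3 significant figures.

40.4

Wien's law gives T ∝ 1/λ_max, so T_J/T_N = λ_N/λ_J = 1650/746 = 2.212.
Then L ∝ R²T⁴ gives L_J/L_N = (1.30)² × (2.212)⁴ = 1.690 × 23.93 = 40.45.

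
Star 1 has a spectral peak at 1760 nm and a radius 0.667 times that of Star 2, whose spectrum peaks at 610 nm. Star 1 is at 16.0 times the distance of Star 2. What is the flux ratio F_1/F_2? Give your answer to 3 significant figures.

2.51×10^-5

Wien's law: T_1/T_2 = λ_2/λ_1 = 610/1760 = 0.3466.
L_1/L_2 = (R_1/R_2)²(T_1/T_2)⁴ = (0.667)²(0.3466)⁴ = 0.006420.
F_1/F_2 = (L_1/L_2)/(d_1/d_2)² = 0.006420/(16.0)² = 2.508×10^-5.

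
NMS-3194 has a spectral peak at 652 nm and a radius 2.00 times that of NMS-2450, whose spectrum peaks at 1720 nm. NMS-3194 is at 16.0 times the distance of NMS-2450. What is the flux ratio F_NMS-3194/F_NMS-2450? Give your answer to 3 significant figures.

0.757

Wien's law: T_NMS-3194/T_NMS-2450 = λ_NMS-2450/λ_NMS-3194 = 1720/652 = 2.638.
L_NMS-3194/L_NMS-2450 = (R_NMS-3194/R_NMS-2450)²(T_NMS-3194/T_NMS-2450)⁴ = (2.00)²(2.638)⁴ = 193.7.
F_NMS-3194/F_NMS-2450 = (L_NMS-3194/L_NMS-2450)/(d_NMS-3194/d_NMS-2450)² = 193.7/(16.0)² = 0.7567.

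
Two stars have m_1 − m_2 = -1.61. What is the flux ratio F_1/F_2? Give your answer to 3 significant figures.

4.41

F_1/F_2 = 10^(−(m_1 − m_2)/2.5) = 10^(1.61/2.5) = 10^0.644 = 4.406.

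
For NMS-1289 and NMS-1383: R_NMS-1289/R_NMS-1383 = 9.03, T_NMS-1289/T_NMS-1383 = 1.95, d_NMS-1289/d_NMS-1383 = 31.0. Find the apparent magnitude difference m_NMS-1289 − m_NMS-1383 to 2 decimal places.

L_NMS-1289/L_NMS-1383 = (9.03)²(1.95)⁴ = 1179.
F_NMS-1289/F_NMS-1383 = (L_NMS-1289/L_NMS-1383)/(d_NMS-1289/d_NMS-1383)² = 1179/961.0 = 1.227.
m_NMS-1289 − m_NMS-1383 = −2.5 log₁₀(1.227) = -0.22.

-0.22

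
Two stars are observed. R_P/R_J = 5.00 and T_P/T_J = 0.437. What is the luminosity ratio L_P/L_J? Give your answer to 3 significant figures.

From the Stefan–Boltzmann law, L ∝ R²T⁴, so
L_P/L_J = (R_P/R_J)² (T_P/T_J)⁴ = (5.00)² × (0.437)⁴ = 25.00 × 0.03647 = 0.9117.

0.912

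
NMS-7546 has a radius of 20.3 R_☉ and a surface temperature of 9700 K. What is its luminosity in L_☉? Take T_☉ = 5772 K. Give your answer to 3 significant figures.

L/L_☉ = (R/R_☉)² (T/T_☉)⁴ = (20.3)² × (9700/5772)⁴
       = 412.1 × (1.681)⁴ = 412.1 × 7.976 = 3287.

3.29×10^3 L_☉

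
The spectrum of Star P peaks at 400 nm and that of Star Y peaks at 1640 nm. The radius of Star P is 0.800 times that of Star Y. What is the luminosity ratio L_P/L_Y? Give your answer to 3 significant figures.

Wien's law gives T ∝ 1/λ_max, so T_P/T_Y = λ_Y/λ_P = 1640/400 = 4.100.
Then L ∝ R²T⁴ gives L_P/L_Y = (0.800)² × (4.100)⁴ = 0.6400 × 282.6 = 180.8.

181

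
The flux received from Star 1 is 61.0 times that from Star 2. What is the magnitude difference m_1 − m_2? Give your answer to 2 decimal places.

m_1 − m_2 = −2.5 log₁₀(F_1/F_2) = −2.5 log₁₀(61.0) = −2.5 × (1.785) = -4.463.

-4.46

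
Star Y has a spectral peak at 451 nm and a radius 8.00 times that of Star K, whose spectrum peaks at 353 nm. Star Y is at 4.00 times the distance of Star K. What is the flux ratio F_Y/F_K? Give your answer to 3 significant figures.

1.50

Wien's law: T_Y/T_K = λ_K/λ_Y = 353/451 = 0.7827.
L_Y/L_K = (R_Y/R_K)²(T_Y/T_K)⁴ = (8.00)²(0.7827)⁴ = 24.02.
F_Y/F_K = (L_Y/L_K)/(d_Y/d_K)² = 24.02/(4.00)² = 1.501.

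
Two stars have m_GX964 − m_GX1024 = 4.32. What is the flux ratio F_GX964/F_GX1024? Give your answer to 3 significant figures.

0.0187

F_GX964/F_GX1024 = 10^(−(m_GX964 − m_GX1024)/2.5) = 10^(-4.32/2.5) = 10^-1.728 = 0.01871.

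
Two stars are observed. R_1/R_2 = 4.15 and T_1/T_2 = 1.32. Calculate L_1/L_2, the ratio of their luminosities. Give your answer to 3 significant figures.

From the Stefan–Boltzmann law, L ∝ R²T⁴, so
L_1/L_2 = (R_1/R_2)² (T_1/T_2)⁴ = (4.15)² × (1.32)⁴ = 17.22 × 3.036 = 52.29.

52.3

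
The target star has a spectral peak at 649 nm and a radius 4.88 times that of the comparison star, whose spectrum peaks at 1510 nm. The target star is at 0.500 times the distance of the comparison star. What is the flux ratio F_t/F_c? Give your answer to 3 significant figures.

Wien's law: T_t/T_c = λ_c/λ_t = 1510/649 = 2.327.
L_t/L_c = (R_t/R_c)²(T_t/T_c)⁴ = (4.88)²(2.327)⁴ = 697.9.
F_t/F_c = (L_t/L_c)/(d_t/d_c)² = 697.9/(0.500)² = 2791.

2.79×10^3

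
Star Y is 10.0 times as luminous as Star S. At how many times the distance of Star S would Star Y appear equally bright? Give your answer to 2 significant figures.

3.2

Equal flux requires L_Y/d_Y² = L_S/d_S², so d_Y/d_S = √(L_Y/L_S)
= √(10.0) = 3.162.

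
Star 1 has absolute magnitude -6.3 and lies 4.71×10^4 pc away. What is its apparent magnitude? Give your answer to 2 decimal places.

12.07

m = M + 5 log₁₀(d/10 pc) = -6.3 + 5 log₁₀(4.71×10^4/10)
  = -6.3 + 5 × 3.673 = -6.3 + 18.37 = 12.07.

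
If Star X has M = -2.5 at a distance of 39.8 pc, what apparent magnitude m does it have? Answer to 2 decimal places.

m = M + 5 log₁₀(d/10 pc) = -2.5 + 5 log₁₀(39.8/10)
  = -2.5 + 5 × 0.600 = -2.5 + 3.00 = 0.50.

0.50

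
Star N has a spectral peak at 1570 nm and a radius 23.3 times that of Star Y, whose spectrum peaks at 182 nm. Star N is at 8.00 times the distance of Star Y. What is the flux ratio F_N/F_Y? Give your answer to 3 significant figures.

Wien's law: T_N/T_Y = λ_Y/λ_N = 182/1570 = 0.1159.
L_N/L_Y = (R_N/R_Y)²(T_N/T_Y)⁴ = (23.3)²(0.1159)⁴ = 0.09804.
F_N/F_Y = (L_N/L_Y)/(d_N/d_Y)² = 0.09804/(8.00)² = 0.001532.

0.00153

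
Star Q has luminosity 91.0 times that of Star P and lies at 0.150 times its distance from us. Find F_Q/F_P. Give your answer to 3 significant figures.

4.04×10^3

F = L/(4πd²), so F_Q/F_P = (L_Q/L_P) / (d_Q/d_P)²
= 91.0 / (0.150)² = 91.0 / 0.02250 = 4044.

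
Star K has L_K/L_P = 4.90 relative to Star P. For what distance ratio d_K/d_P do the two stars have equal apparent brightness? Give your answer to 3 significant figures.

2.21

Equal flux requires L_K/d_K² = L_P/d_P², so d_K/d_P = √(L_K/L_P)
= √(4.90) = 2.214.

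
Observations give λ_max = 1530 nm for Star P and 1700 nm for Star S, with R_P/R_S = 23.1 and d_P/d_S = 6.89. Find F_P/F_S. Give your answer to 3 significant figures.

17.1

Wien's law: T_P/T_S = λ_S/λ_P = 1700/1530 = 1.111.
L_P/L_S = (R_P/R_S)²(T_P/T_S)⁴ = (23.1)²(1.111)⁴ = 813.3.
F_P/F_S = (L_P/L_S)/(d_P/d_S)² = 813.3/(6.89)² = 17.13.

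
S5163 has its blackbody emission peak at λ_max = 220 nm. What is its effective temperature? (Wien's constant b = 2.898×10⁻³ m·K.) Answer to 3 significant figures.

T = b/λ_max = 2.898×10⁻³ / (220×10⁻⁹) = 1.317×10^4 K.

1.32×10^4 K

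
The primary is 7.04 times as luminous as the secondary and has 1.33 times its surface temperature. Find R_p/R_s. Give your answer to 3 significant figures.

L ∝ R²T⁴ gives R ∝ √L / T², so
R_p/R_s = √(7.04) / (1.33)² = 2.653 / 1.769 = 1.500.

1.50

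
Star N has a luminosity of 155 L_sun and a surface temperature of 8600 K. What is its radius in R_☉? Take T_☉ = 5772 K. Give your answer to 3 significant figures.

R/R_☉ = √(L/L_☉) / (T/T_☉)² = √(155) / (1.490)²
       = 12.45 / 2.220 = 5.608.

5.61 R_☉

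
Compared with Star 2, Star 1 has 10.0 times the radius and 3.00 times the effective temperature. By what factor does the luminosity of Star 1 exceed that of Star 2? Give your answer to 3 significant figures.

8.10×10^3

From the Stefan–Boltzmann law, L ∝ R²T⁴, so
L_1/L_2 = (R_1/R_2)² (T_1/T_2)⁴ = (10.0)² × (3.00)⁴ = 100.0 × 81.00 = 8100.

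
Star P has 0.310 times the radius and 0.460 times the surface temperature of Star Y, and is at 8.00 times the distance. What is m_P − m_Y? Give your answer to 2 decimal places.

10.43

L_P/L_Y = (0.310)²(0.460)⁴ = 0.004303.
F_P/F_Y = (L_P/L_Y)/(d_P/d_Y)² = 0.004303/64.00 = 6.723×10^-5.
m_P − m_Y = −2.5 log₁₀(6.723×10^-5) = 10.43.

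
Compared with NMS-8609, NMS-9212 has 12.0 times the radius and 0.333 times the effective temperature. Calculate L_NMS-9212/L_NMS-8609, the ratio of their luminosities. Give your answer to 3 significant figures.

1.77

From the Stefan–Boltzmann law, L ∝ R²T⁴, so
L_NMS-9212/L_NMS-8609 = (R_NMS-9212/R_NMS-8609)² (T_NMS-9212/T_NMS-8609)⁴ = (12.0)² × (0.333)⁴ = 144.0 × 0.01230 = 1.771.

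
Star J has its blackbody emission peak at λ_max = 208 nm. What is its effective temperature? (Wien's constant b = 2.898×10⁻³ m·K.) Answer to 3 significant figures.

1.39×10^4 K

T = b/λ_max = 2.898×10⁻³ / (208×10⁻⁹) = 1.393×10^4 K.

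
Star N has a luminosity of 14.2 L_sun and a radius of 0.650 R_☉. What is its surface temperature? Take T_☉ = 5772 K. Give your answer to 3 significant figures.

T/T_☉ = (L/L_☉)^(1/4) / (R/R_☉)^(1/2)
T = 5772 × (14.2)^(1/4) / √(0.650) = 5772 × 1.941 / 0.8062 = 1.390×10^4 K.

1.39×10^4 K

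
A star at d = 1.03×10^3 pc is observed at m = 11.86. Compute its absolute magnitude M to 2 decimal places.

1.80

M = m − 5 log₁₀(d/10 pc) = 11.86 − 5 log₁₀(1.03×10^3/10)
  = 11.86 − 5 × 2.013 = 11.86 − 10.06 = 1.80.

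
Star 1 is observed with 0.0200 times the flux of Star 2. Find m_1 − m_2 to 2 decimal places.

m_1 − m_2 = −2.5 log₁₀(F_1/F_2) = −2.5 log₁₀(0.0200) = −2.5 × (-1.699) = 4.247.

4.25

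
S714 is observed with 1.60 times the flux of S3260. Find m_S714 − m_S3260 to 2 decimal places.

m_S714 − m_S3260 = −2.5 log₁₀(F_S714/F_S3260) = −2.5 log₁₀(1.60) = −2.5 × (0.204) = -0.510.

-0.51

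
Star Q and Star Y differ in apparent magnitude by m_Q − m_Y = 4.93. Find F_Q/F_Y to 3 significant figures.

F_Q/F_Y = 10^(−(m_Q − m_Y)/2.5) = 10^(-4.93/2.5) = 10^-1.972 = 0.01067.

0.0107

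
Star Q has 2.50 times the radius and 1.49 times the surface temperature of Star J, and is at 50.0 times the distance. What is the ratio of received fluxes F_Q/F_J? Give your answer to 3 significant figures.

L_Q/L_J = (R_Q/R_J)²(T_Q/T_J)⁴ = (2.50)² × (1.49)⁴ = 30.81.
F_Q/F_J = (L_Q/L_J)/(d_Q/d_J)² = 30.81 / (50.0)² = 0.01232.

0.0123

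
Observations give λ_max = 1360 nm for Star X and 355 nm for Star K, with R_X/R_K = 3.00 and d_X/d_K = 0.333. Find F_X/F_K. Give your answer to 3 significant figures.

Wien's law: T_X/T_K = λ_K/λ_X = 355/1360 = 0.2610.
L_X/L_K = (R_X/R_K)²(T_X/T_K)⁴ = (3.00)²(0.2610)⁴ = 0.04178.
F_X/F_K = (L_X/L_K)/(d_X/d_K)² = 0.04178/(0.333)² = 0.3768.

0.377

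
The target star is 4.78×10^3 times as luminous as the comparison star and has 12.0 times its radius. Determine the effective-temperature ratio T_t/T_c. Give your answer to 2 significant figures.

L ∝ R²T⁴ gives T ∝ (L/R²)^(1/4), so
T_t/T_c = (4.78×10^3 / 12.0²)^(1/4) = (33.19)^(1/4) = 2.400.

2.4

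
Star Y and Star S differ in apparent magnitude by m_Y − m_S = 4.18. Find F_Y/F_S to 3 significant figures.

0.0213

F_Y/F_S = 10^(−(m_Y − m_S)/2.5) = 10^(-4.18/2.5) = 10^-1.672 = 0.02128.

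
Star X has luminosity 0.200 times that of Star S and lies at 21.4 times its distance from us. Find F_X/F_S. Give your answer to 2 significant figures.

4.4×10^-4

F = L/(4πd²), so F_X/F_S = (L_X/L_S) / (d_X/d_S)²
= 0.200 / (21.4)² = 0.200 / 458.0 = 4.367×10^-4.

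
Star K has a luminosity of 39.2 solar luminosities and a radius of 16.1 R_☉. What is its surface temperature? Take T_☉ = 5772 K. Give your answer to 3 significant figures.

T/T_☉ = (L/L_☉)^(1/4) / (R/R_☉)^(1/2)
T = 5772 × (39.2)^(1/4) / √(16.1) = 5772 × 2.502 / 4.012 = 3599 K.

3.60×10^3 K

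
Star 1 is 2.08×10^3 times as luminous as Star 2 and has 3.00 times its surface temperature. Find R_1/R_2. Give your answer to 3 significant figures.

5.07

L ∝ R²T⁴ gives R ∝ √L / T², so
R_1/R_2 = √(2.08×10^3) / (3.00)² = 45.61 / 9.000 = 5.067.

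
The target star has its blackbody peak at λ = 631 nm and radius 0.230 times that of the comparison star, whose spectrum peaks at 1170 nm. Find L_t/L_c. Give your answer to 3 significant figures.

0.625

Wien's law gives T ∝ 1/λ_max, so T_t/T_c = λ_c/λ_t = 1170/631 = 1.854.
Then L ∝ R²T⁴ gives L_t/L_c = (0.230)² × (1.854)⁴ = 0.05290 × 11.82 = 0.6253.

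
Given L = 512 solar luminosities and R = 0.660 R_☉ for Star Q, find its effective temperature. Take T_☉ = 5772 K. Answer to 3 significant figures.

T/T_☉ = (L/L_☉)^(1/4) / (R/R_☉)^(1/2)
T = 5772 × (512)^(1/4) / √(0.660) = 5772 × 4.757 / 0.8124 = 3.380×10^4 K.

3.38×10^4 K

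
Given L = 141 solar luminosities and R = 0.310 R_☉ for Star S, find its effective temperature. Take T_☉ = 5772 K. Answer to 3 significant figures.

T/T_☉ = (L/L_☉)^(1/4) / (R/R_☉)^(1/2)
T = 5772 × (141)^(1/4) / √(0.310) = 5772 × 3.446 / 0.5568 = 3.572×10^4 K.

3.57×10^4 K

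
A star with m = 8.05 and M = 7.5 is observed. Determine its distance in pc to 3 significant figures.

12.9 pc

m − M = 5 log₁₀(d/10 pc)
8.05 − (7.5) = 0.55 = 5 log₁₀(d/10)
d = 10 × 10^(0.55/5) = 10 × 10^0.110 = 12.88 pc.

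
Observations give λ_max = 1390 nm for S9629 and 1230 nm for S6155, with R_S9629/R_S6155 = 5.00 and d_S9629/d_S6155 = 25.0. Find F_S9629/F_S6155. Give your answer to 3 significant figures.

Wien's law: T_S9629/T_S6155 = λ_S6155/λ_S9629 = 1230/1390 = 0.8849.
L_S9629/L_S6155 = (R_S9629/R_S6155)²(T_S9629/T_S6155)⁴ = (5.00)²(0.8849)⁴ = 15.33.
F_S9629/F_S6155 = (L_S9629/L_S6155)/(d_S9629/d_S6155)² = 15.33/(25.0)² = 0.02453.

0.0245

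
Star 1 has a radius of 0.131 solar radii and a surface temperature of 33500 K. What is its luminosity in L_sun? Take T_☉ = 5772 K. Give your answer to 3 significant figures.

L/L_☉ = (R/R_☉)² (T/T_☉)⁴ = (0.131)² × (33500/5772)⁴
       = 0.01716 × (5.804)⁴ = 0.01716 × 1135 = 19.47.

19.5 L_sun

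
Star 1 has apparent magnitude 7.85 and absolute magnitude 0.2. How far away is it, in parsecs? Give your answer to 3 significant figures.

m − M = 5 log₁₀(d/10 pc)
7.85 − (0.2) = 7.65 = 5 log₁₀(d/10)
d = 10 × 10^(7.65/5) = 10 × 10^1.530 = 338.8 pc.

339 pc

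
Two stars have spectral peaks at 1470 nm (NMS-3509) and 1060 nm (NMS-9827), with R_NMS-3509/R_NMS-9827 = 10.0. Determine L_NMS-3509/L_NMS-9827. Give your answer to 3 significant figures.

Wien's law gives T ∝ 1/λ_max, so T_NMS-3509/T_NMS-9827 = λ_NMS-9827/λ_NMS-3509 = 1060/1470 = 0.7211.
Then L ∝ R²T⁴ gives L_NMS-3509/L_NMS-9827 = (10.0)² × (0.7211)⁴ = 100.0 × 0.2704 = 27.04.

27.0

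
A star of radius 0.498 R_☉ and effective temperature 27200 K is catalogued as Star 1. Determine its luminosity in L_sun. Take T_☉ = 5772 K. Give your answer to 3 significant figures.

122 L_sun

L/L_☉ = (R/R_☉)² (T/T_☉)⁴ = (0.498)² × (27200/5772)⁴
       = 0.2480 × (4.712)⁴ = 0.2480 × 493.1 = 122.3.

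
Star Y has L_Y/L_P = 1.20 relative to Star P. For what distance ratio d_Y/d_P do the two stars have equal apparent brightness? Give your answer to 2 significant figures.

1.1

Equal flux requires L_Y/d_Y² = L_P/d_P², so d_Y/d_P = √(L_Y/L_P)
= √(1.20) = 1.095.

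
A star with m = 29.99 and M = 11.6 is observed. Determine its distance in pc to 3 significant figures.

4.76×10^4 pc

m − M = 5 log₁₀(d/10 pc)
29.99 − (11.6) = 18.39 = 5 log₁₀(d/10)
d = 10 × 10^(18.39/5) = 10 × 10^3.678 = 4.764×10^4 pc.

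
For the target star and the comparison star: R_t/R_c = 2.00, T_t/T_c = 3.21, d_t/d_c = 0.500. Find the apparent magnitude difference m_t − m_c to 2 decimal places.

-8.08

L_t/L_c = (2.00)²(3.21)⁴ = 424.7.
F_t/F_c = (L_t/L_c)/(d_t/d_c)² = 424.7/0.2500 = 1699.
m_t − m_c = −2.5 log₁₀(1699) = -8.08.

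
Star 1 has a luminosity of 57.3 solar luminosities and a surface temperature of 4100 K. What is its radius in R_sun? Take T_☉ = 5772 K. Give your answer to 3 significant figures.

R/R_☉ = √(L/L_☉) / (T/T_☉)² = √(57.3) / (0.7103)²
       = 7.570 / 0.5046 = 15.00.

15.0 R_sun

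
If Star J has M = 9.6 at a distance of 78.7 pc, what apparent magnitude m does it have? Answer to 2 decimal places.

14.08

m = M + 5 log₁₀(d/10 pc) = 9.6 + 5 log₁₀(78.7/10)
  = 9.6 + 5 × 0.896 = 9.6 + 4.48 = 14.08.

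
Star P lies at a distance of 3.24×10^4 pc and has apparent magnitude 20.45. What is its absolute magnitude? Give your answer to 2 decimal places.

M = m − 5 log₁₀(d/10 pc) = 20.45 − 5 log₁₀(3.24×10^4/10)
  = 20.45 − 5 × 3.511 = 20.45 − 17.55 = 2.90.

2.90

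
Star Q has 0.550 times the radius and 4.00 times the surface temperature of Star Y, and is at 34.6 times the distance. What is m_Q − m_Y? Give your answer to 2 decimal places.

L_Q/L_Y = (0.550)²(4.00)⁴ = 77.44.
F_Q/F_Y = (L_Q/L_Y)/(d_Q/d_Y)² = 77.44/1197 = 0.06469.
m_Q − m_Y = −2.5 log₁₀(0.06469) = 2.97.

2.97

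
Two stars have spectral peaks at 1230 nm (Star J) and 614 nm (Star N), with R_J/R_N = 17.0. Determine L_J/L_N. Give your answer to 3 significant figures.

17.9

Wien's law gives T ∝ 1/λ_max, so T_J/T_N = λ_N/λ_J = 614/1230 = 0.4992.
Then L ∝ R²T⁴ gives L_J/L_N = (17.0)² × (0.4992)⁴ = 289.0 × 0.06209 = 17.95.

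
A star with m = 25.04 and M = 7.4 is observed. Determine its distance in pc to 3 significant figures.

3.37×10^4 pc

m − M = 5 log₁₀(d/10 pc)
25.04 − (7.4) = 17.64 = 5 log₁₀(d/10)
d = 10 × 10^(17.64/5) = 10 × 10^3.528 = 3.373×10^4 pc.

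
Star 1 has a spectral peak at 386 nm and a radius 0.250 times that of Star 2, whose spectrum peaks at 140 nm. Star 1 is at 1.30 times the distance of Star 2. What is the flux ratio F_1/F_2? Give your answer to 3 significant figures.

Wien's law: T_1/T_2 = λ_2/λ_1 = 140/386 = 0.3627.
L_1/L_2 = (R_1/R_2)²(T_1/T_2)⁴ = (0.250)²(0.3627)⁴ = 0.001082.
F_1/F_2 = (L_1/L_2)/(d_1/d_2)² = 0.001082/(1.30)² = 6.400×10^-4.

6.40×10^-4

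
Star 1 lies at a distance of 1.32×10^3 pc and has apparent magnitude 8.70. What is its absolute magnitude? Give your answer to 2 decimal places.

-1.90

M = m − 5 log₁₀(d/10 pc) = 8.70 − 5 log₁₀(1.32×10^3/10)
  = 8.70 − 5 × 2.121 = 8.70 − 10.60 = -1.90.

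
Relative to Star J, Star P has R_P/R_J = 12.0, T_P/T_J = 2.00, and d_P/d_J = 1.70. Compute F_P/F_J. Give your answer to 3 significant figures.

797

L_P/L_J = (R_P/R_J)²(T_P/T_J)⁴ = (12.0)² × (2.00)⁴ = 2304.
F_P/F_J = (L_P/L_J)/(d_P/d_J)² = 2304 / (1.70)² = 797.2.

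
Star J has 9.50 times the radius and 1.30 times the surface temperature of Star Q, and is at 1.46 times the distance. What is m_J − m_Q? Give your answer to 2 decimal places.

L_J/L_Q = (9.50)²(1.30)⁴ = 257.8.
F_J/F_Q = (L_J/L_Q)/(d_J/d_Q)² = 257.8/2.132 = 120.9.
m_J − m_Q = −2.5 log₁₀(120.9) = -5.21.

-5.21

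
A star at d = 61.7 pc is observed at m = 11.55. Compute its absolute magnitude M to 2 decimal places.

7.60

M = m − 5 log₁₀(d/10 pc) = 11.55 − 5 log₁₀(61.7/10)
  = 11.55 − 5 × 0.790 = 11.55 − 3.95 = 7.60.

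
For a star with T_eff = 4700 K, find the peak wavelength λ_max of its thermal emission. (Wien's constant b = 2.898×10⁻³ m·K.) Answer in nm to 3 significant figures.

λ_max = b/T = 2.898×10⁻³ / 4700 = 6.17×10^-7 m = 616.6 nm.

617 nm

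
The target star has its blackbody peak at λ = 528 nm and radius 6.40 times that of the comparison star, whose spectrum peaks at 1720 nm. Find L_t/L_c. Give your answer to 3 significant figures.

Wien's law gives T ∝ 1/λ_max, so T_t/T_c = λ_c/λ_t = 1720/528 = 3.258.
Then L ∝ R²T⁴ gives L_t/L_c = (6.40)² × (3.258)⁴ = 40.96 × 112.6 = 4613.

4.61×10^3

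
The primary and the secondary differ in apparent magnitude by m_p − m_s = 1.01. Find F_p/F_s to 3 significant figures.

0.394

F_p/F_s = 10^(−(m_p − m_s)/2.5) = 10^(-1.01/2.5) = 10^-0.404 = 0.3945.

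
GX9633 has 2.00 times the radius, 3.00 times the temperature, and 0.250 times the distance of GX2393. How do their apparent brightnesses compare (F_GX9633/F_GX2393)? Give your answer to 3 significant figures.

L_GX9633/L_GX2393 = (R_GX9633/R_GX2393)²(T_GX9633/T_GX2393)⁴ = (2.00)² × (3.00)⁴ = 324.0.
F_GX9633/F_GX2393 = (L_GX9633/L_GX2393)/(d_GX9633/d_GX2393)² = 324.0 / (0.250)² = 5184.

5.18×10^3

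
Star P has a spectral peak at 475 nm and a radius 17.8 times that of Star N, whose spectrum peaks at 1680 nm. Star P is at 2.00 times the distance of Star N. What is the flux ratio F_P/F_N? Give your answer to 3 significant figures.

Wien's law: T_P/T_N = λ_N/λ_P = 1680/475 = 3.537.
L_P/L_N = (R_P/R_N)²(T_P/T_N)⁴ = (17.8)²(3.537)⁴ = 4.958×10^4.
F_P/F_N = (L_P/L_N)/(d_P/d_N)² = 4.958×10^4/(2.00)² = 1.239×10^4.

1.24×10^4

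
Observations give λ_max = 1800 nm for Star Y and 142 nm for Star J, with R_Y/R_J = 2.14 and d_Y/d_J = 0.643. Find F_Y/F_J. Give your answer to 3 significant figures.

Wien's law: T_Y/T_J = λ_J/λ_Y = 142/1800 = 0.07889.
L_Y/L_J = (R_Y/R_J)²(T_Y/T_J)⁴ = (2.14)²(0.07889)⁴ = 1.774×10^-4.
F_Y/F_J = (L_Y/L_J)/(d_Y/d_J)² = 1.774×10^-4/(0.643)² = 4.290×10^-4.

4.29×10^-4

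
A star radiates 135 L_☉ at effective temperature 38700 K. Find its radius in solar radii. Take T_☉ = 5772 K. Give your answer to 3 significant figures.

R/R_☉ = √(L/L_☉) / (T/T_☉)² = √(135) / (6.705)²
       = 11.62 / 44.95 = 0.2585.

0.258 solar radii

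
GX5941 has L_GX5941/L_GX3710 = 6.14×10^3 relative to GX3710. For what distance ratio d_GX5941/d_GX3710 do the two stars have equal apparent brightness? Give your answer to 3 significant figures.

Equal flux requires L_GX5941/d_GX5941² = L_GX3710/d_GX3710², so d_GX5941/d_GX3710 = √(L_GX5941/L_GX3710)
= √(6.14×10^3) = 78.36.

78.4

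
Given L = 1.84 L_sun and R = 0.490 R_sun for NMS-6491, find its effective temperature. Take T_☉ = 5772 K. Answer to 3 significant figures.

9.60×10^3 K

T/T_☉ = (L/L_☉)^(1/4) / (R/R_☉)^(1/2)
T = 5772 × (1.84)^(1/4) / √(0.490) = 5772 × 1.165 / 0.7000 = 9604 K.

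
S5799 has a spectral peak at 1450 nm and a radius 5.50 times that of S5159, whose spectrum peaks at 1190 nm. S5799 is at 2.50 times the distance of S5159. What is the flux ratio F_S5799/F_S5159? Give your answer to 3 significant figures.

2.20

Wien's law: T_S5799/T_S5159 = λ_S5159/λ_S5799 = 1190/1450 = 0.8207.
L_S5799/L_S5159 = (R_S5799/R_S5159)²(T_S5799/T_S5159)⁴ = (5.50)²(0.8207)⁴ = 13.72.
F_S5799/F_S5159 = (L_S5799/L_S5159)/(d_S5799/d_S5159)² = 13.72/(2.50)² = 2.196.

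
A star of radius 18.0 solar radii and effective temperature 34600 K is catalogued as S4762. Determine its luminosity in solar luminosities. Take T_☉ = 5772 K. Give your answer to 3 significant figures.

L/L_☉ = (R/R_☉)² (T/T_☉)⁴ = (18.0)² × (34600/5772)⁴
       = 324.0 × (5.994)⁴ = 324.0 × 1291 = 4.184×10^5.

4.18×10^5 solar luminosities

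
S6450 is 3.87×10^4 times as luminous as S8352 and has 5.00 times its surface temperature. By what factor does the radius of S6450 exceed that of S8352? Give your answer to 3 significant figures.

7.87

L ∝ R²T⁴ gives R ∝ √L / T², so
R_S6450/R_S8352 = √(3.87×10^4) / (5.00)² = 196.7 / 25.00 = 7.869.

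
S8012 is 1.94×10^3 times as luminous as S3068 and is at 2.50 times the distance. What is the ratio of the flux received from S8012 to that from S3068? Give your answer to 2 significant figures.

F = L/(4πd²), so F_S8012/F_S3068 = (L_S8012/L_S3068) / (d_S8012/d_S3068)²
= 1.94×10^3 / (2.50)² = 1.94×10^3 / 6.250 = 310.4.

3.1×10^2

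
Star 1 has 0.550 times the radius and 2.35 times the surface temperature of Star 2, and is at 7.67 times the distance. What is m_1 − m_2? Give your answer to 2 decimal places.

L_1/L_2 = (0.550)²(2.35)⁴ = 9.226.
F_1/F_2 = (L_1/L_2)/(d_1/d_2)² = 9.226/58.83 = 0.1568.
m_1 − m_2 = −2.5 log₁₀(0.1568) = 2.01.

2.01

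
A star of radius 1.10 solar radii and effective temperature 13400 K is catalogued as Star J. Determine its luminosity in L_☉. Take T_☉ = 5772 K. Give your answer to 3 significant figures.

L/L_☉ = (R/R_☉)² (T/T_☉)⁴ = (1.10)² × (13400/5772)⁴
       = 1.210 × (2.322)⁴ = 1.210 × 29.05 = 35.15.

35.1 L_☉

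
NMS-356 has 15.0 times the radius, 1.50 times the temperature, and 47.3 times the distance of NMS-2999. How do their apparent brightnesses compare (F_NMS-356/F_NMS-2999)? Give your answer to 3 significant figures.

L_NMS-356/L_NMS-2999 = (R_NMS-356/R_NMS-2999)²(T_NMS-356/T_NMS-2999)⁴ = (15.0)² × (1.50)⁴ = 1139.
F_NMS-356/F_NMS-2999 = (L_NMS-356/L_NMS-2999)/(d_NMS-356/d_NMS-2999)² = 1139 / (47.3)² = 0.5091.

0.509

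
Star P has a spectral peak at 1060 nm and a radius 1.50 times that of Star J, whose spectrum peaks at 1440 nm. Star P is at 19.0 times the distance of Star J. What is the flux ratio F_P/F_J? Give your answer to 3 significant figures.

Wien's law: T_P/T_J = λ_J/λ_P = 1440/1060 = 1.358.
L_P/L_J = (R_P/R_J)²(T_P/T_J)⁴ = (1.50)²(1.358)⁴ = 7.663.
F_P/F_J = (L_P/L_J)/(d_P/d_J)² = 7.663/(19.0)² = 0.02123.

0.0212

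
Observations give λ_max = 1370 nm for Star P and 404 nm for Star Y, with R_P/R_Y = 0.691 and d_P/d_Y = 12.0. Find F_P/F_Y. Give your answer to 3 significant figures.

Wien's law: T_P/T_Y = λ_Y/λ_P = 404/1370 = 0.2949.
L_P/L_Y = (R_P/R_Y)²(T_P/T_Y)⁴ = (0.691)²(0.2949)⁴ = 0.003611.
F_P/F_Y = (L_P/L_Y)/(d_P/d_Y)² = 0.003611/(12.0)² = 2.507×10^-5.

2.51×10^-5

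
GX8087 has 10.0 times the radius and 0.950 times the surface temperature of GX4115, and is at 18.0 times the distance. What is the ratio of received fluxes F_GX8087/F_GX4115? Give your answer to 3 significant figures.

L_GX8087/L_GX4115 = (R_GX8087/R_GX4115)²(T_GX8087/T_GX4115)⁴ = (10.0)² × (0.950)⁴ = 81.45.
F_GX8087/F_GX4115 = (L_GX8087/L_GX4115)/(d_GX8087/d_GX4115)² = 81.45 / (18.0)² = 0.2514.

0.251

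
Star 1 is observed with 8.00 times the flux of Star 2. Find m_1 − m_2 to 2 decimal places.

m_1 − m_2 = −2.5 log₁₀(F_1/F_2) = −2.5 log₁₀(8.00) = −2.5 × (0.903) = -2.258.

-2.26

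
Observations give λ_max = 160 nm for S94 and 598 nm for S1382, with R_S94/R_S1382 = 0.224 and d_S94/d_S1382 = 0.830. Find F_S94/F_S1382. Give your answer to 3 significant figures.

Wien's law: T_S94/T_S1382 = λ_S1382/λ_S94 = 598/160 = 3.737.
L_S94/L_S1382 = (R_S94/R_S1382)²(T_S94/T_S1382)⁴ = (0.224)²(3.737)⁴ = 9.791.
F_S94/F_S1382 = (L_S94/L_S1382)/(d_S94/d_S1382)² = 9.791/(0.830)² = 14.21.

14.2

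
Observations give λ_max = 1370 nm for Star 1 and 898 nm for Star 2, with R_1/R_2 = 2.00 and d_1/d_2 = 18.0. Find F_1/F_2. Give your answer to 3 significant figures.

Wien's law: T_1/T_2 = λ_2/λ_1 = 898/1370 = 0.6555.
L_1/L_2 = (R_1/R_2)²(T_1/T_2)⁴ = (2.00)²(0.6555)⁴ = 0.7384.
F_1/F_2 = (L_1/L_2)/(d_1/d_2)² = 0.7384/(18.0)² = 0.002279.

0.00228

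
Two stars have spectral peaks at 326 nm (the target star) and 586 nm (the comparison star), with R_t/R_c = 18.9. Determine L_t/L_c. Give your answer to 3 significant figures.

Wien's law gives T ∝ 1/λ_max, so T_t/T_c = λ_c/λ_t = 586/326 = 1.798.
Then L ∝ R²T⁴ gives L_t/L_c = (18.9)² × (1.798)⁴ = 357.2 × 10.44 = 3729.

3.73×10^3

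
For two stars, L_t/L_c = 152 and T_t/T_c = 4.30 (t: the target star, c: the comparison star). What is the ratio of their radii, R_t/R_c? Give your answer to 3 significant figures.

0.667

L ∝ R²T⁴ gives R ∝ √L / T², so
R_t/R_c = √(152) / (4.30)² = 12.33 / 18.49 = 0.6668.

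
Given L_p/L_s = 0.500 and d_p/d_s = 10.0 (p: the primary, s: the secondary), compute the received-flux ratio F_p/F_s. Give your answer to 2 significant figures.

0.0050

F = L/(4πd²), so F_p/F_s = (L_p/L_s) / (d_p/d_s)²
= 0.500 / (10.0)² = 0.500 / 100.0 = 0.005000.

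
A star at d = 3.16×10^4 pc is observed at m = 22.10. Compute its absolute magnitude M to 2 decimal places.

4.60

M = m − 5 log₁₀(d/10 pc) = 22.10 − 5 log₁₀(3.16×10^4/10)
  = 22.10 − 5 × 3.500 = 22.10 − 17.50 = 4.60.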